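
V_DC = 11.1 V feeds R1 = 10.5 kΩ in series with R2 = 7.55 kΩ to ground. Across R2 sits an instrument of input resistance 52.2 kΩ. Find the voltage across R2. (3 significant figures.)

V_out ≈ 4.28 V

R2 ‖ R_L = (7.55 × 52.2)/(7.55 + 52.2) = 6.596 kΩ.
Now apply the divider: V_out = 11.1 × 0.3858 = 4.283 V.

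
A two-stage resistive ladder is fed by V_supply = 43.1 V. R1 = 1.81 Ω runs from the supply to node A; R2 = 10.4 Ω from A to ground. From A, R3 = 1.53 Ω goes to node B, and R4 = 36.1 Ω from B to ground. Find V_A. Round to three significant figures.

Looking into the second stage from A: R3 + R4 = 37.63 Ω appears in parallel with R2.
R2 ‖ (R3+R4) = 8.148 Ω.
First divider: V_A = V_supply · 8.148/(1.81 + 8.148) = 35.27 V.

V_A ≈ 35.3 V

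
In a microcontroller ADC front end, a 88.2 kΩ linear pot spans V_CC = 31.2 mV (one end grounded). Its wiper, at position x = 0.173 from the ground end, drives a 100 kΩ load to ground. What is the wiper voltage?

Lower segment x·R_p = 15.26 kΩ; upper segment (1−x)·R_p = 72.94 kΩ.
Lower segment in parallel with the load: 15.26 ‖ 100 = 13.24 kΩ.
Loaded-divider output: V_out = 31.2 × 0.1536 = 4.793 mV.
(Unloaded: V_out = x·V_CC = 5.40 mV.)

V_out ≈ 4.79 mV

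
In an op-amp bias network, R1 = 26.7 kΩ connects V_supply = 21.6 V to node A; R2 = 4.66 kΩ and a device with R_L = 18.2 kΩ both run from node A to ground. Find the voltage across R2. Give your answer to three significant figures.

V_out ≈ 2.64 V

First combine the lower leg with the load: R2 ‖ R_L = 3.710 kΩ.
Voltage divider with the loaded lower leg: V_out = 21.6 × 3.710/(26.7 + 3.710) = 21.6 × 0.1220 = 2.635 V.
(Unloaded it would be 3.21 V; the load pulls it down.)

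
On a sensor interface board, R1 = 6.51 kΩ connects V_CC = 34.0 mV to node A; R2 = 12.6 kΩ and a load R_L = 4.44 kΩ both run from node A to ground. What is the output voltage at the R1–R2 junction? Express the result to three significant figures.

V_out ≈ 11.4 mV

First combine the lower leg with the load: R2 ‖ R_L = 3.283 kΩ.
Now apply the divider: V_out = 34.0 × 0.3352 = 11.40 mV.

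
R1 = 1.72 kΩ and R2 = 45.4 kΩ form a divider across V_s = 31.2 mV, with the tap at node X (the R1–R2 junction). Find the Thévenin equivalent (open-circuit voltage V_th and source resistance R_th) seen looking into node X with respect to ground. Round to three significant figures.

V_th ≈ 30.1 mV, R_th ≈ 1.66 kΩ

Open-circuit (no load on X): V_th = V_s · R2/(R1 + R2) = 31.2 × 45.4/(1.720 + 45.4) = 30.06 mV.
With V_s suppressed (replaced by a short), R_th = R1 ‖ R2 = (1.720 × 45.4)/(1.720 + 45.4) = 1.657 kΩ.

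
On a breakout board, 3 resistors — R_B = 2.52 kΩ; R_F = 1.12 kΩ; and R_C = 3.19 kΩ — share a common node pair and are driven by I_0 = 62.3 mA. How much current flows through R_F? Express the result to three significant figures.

I ≈ 34.7 mA

Conductances: ΣG = 1/2.52 + 1/1.12 + 1/3.19 = 1.603 (1/kΩ).
R_F takes the fraction G_k/ΣG = 0.8929/1.603 = 0.5569, so I = 62.3 × 0.5569 = 34.70 mA.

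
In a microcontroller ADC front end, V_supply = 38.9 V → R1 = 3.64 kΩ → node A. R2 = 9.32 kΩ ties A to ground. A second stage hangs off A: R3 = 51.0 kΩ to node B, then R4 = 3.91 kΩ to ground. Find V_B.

V_B ≈ 1.90 V

The second stage (R3 + R4 = 54.91 kΩ) loads node A in parallel with R2.
R2 ‖ (R3+R4) = 7.968 kΩ.
So V_A = 38.9 × 0.6864 = 26.70 V.
V_B = V_A × 0.07121 = 1.901 V.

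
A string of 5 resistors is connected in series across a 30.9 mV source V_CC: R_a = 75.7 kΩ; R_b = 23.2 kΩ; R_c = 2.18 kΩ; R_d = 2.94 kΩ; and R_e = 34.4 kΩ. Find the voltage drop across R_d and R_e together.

V ≈ 8.34 mV

Series total: ΣR = 75.7 + 23.2 + 2.18 + 2.94 + 34.4 = 138.4 kΩ.
R_{R_d..R_e} = 2.94 + 34.4 = 37.34 kΩ.
V = V_CC · R/ΣR = 30.9 × 0.2698 = 8.336 mV.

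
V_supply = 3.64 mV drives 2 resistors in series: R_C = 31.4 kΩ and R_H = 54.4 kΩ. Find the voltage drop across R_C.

ΣR = 31.4 + 54.4 = 85.80 kΩ.
Voltage divider: V = V_supply · (31.40 / 85.80) = 3.64 × 0.3660 = 1.332 mV.

V ≈ 1.33 mV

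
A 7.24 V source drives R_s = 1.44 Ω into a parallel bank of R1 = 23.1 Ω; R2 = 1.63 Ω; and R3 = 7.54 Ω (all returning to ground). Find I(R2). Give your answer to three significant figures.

Parallel bank: R_p = 1/(1/23.1 + 1/1.63 + 1/7.54) = 1.267 Ω.
V_A by voltage divider: V_A = 7.24 × 1.267/(1.44 + 1.267) = 3.388 V.
Branch current I = V_A/R2 = 3.388/1.63 = 2.079 A.
(Check via current divider: I_total = 2.675 A; share G_k/ΣG = 0.7772 → same result.)

I ≈ 2.08 A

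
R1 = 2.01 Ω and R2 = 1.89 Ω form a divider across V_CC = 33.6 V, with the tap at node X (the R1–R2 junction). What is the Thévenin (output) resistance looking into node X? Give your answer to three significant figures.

R_th ≈ 0.974 Ω

Zeroing V_CC shorts the top of R1 to ground, so R_th = R1 ‖ R2 = 0.9741 Ω.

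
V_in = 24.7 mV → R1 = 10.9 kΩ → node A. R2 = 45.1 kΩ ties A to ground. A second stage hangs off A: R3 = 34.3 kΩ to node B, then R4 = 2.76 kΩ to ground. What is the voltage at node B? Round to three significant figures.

Node A sees R2 in parallel with the series input of stage 2, R3 + R4 = 37.06 kΩ.
Effective lower resistance at A: R2 ‖ 37.06 = 20.34 kΩ.
V_A = 24.7 × 20.34/(10.9 + 20.34) = 16.08 mV.
Then the unloaded second divider: V_B = V_A × R4/(R3+R4) = 16.08 × 0.07447 = 1.198 mV.

V_B ≈ 1.20 mV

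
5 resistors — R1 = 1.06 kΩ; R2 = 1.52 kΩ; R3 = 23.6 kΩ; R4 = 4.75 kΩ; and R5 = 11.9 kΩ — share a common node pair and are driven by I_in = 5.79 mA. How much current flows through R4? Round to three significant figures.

I ≈ 0.629 mA

Conductances: ΣG = 1/1.06 + 1/1.52 + 1/23.6 + 1/4.75 + 1/11.9 = 1.938 (1/kΩ).
R4 takes the fraction G_k/ΣG = 0.2105/1.938 = 0.1086, so I = 5.79 × 0.1086 = 0.6289 mA.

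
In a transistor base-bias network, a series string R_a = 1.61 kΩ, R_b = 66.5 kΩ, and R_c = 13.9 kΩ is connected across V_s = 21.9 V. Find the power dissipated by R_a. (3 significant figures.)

The common current is I = 21.9/82.01 = 0.2670 mA.
P = I²R = 0.07131 × 1.61 = 0.1148 mW.

P ≈ 0.115 mW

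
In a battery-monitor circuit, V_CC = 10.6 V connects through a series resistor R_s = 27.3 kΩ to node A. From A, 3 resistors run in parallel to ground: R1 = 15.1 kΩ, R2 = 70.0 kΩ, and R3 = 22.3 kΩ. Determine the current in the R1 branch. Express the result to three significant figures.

Parallel bank: R_p = 1/(1/15.1 + 1/70.0 + 1/22.3) = 7.977 kΩ.
V_A by voltage divider: V_A = 10.6 × 7.977/(27.3 + 7.977) = 2.397 V.
I(R1) = V_A / R1 = 2.397/15.1 = 0.1587 mA.

I ≈ 0.159 mA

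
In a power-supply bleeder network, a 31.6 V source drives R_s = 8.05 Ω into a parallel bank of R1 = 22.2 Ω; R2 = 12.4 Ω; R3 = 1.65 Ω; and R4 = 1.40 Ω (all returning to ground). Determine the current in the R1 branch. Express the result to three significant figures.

I ≈ 0.113 A

Combine the parallel branches: R_p = (1/22.2 + 1/12.4 + 1/1.65 + 1/1.40)⁻¹ = 0.6915 Ω.
Node voltage V_A = V_s · R_p/(R_s + R_p) = 31.6 × 0.07911 = 2.500 V.
Branch current I = V_A/R1 = 2.500/22.2 = 0.1126 A.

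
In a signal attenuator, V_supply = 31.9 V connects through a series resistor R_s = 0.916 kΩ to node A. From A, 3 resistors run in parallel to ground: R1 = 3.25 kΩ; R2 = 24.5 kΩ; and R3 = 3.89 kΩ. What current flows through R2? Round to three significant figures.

Equivalent of the parallel group: R_p = 1.651 kΩ.
V_A by voltage divider: V_A = 31.9 × 1.651/(0.916 + 1.651) = 20.52 V.
Branch current I = V_A/R2 = 20.52/24.5 = 0.8375 mA.
(Check via current divider: I_total = 12.43 mA; share G_k/ΣG = 0.06740 → same result.)

I ≈ 0.837 mA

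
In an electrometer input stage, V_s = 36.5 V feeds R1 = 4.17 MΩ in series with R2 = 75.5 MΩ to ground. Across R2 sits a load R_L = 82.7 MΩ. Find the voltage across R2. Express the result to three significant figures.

First combine the lower leg with the load: R2 ‖ R_L = 39.47 MΩ.
Now apply the divider: V_out = 36.5 × 0.9044 = 33.01 V.
(Unloaded it would be 34.6 V; the load pulls it down.)

V_out ≈ 33.0 V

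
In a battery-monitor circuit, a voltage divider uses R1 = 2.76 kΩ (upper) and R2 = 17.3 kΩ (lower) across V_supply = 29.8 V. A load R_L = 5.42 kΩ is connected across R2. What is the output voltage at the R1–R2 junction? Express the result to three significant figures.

V_out ≈ 17.9 V

First combine the lower leg with the load: R2 ‖ R_L = 4.127 kΩ.
Voltage divider with the loaded lower leg: V_out = 29.8 × 4.127/(2.76 + 4.127) = 29.8 × 0.5992 = 17.86 V.
(Unloaded it would be 25.7 V; the load pulls it down.)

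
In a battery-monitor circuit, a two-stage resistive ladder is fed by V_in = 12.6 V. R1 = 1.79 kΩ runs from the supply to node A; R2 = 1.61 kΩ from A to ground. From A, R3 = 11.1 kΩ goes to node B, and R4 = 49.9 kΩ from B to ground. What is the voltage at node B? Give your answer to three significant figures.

Node A sees R2 in parallel with the series input of stage 2, R3 + R4 = 61.00 kΩ.
R2 ‖ (R3+R4) = 1.569 kΩ.
So V_A = 12.6 × 0.4670 = 5.885 V.
Then the unloaded second divider: V_B = V_A × R4/(R3+R4) = 5.885 × 0.8180 = 4.814 V.

V_B ≈ 4.81 V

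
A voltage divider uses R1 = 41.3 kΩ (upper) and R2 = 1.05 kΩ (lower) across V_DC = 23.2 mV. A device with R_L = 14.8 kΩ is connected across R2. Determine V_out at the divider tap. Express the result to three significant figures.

V_out ≈ 0.538 mV

The load sits in parallel with R2, giving an effective lower resistance R2' = R2·R_L/(R2+R_L) = 0.9804 kΩ.
Now apply the divider: V_out = 23.2 × 0.02319 = 0.5380 mV.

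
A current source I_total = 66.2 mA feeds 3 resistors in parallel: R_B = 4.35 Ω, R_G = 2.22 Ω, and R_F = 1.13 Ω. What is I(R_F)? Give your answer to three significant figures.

I ≈ 37.4 mA

ΣG = 1/4.35 + 1/2.22 + 1/1.13 = 1.565.
By the current-divider rule, I = I_total · G_k/ΣG = 66.2 × 0.5654 = 37.43 mA.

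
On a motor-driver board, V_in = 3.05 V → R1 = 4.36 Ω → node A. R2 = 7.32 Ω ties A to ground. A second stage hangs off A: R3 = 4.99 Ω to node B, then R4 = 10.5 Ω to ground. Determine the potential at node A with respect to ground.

Node A sees R2 in parallel with the series input of stage 2, R3 + R4 = 15.49 Ω.
Effective lower resistance at A: R2 ‖ 15.49 = 4.971 Ω.
So V_A = 3.05 × 0.5327 = 1.625 V.

V_A ≈ 1.62 V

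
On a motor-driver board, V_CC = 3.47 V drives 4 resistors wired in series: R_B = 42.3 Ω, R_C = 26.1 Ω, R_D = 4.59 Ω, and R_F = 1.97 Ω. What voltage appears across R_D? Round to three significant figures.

Total series resistance ΣR = 42.3 + 26.1 + 4.59 + 1.97 = 74.96 Ω.
Voltage divider: V = V_CC · (4.590 / 74.96) = 3.47 × 0.06123 = 0.2125 V.

V ≈ 0.212 V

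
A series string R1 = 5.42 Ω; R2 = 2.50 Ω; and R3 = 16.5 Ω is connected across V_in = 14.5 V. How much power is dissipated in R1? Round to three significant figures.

P ≈ 1.91 W

ΣR = 24.42 Ω → I = 14.5/24.42 = 0.5938 A.
P(R1) = I²·R1 = (0.5938)² × 5.42 = 1.911 W.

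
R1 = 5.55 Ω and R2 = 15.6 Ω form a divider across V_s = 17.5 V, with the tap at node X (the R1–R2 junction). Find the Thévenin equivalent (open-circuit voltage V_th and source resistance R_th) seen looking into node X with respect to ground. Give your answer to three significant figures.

V_th ≈ 12.9 V, R_th ≈ 4.09 Ω

Open-circuit (no load on X): V_th = V_s · R2/(R1 + R2) = 17.5 × 15.6/(5.550 + 15.6) = 12.91 V.
With V_s suppressed (replaced by a short), R_th = R1 ‖ R2 = (5.550 × 15.6)/(5.550 + 15.6) = 4.094 Ω.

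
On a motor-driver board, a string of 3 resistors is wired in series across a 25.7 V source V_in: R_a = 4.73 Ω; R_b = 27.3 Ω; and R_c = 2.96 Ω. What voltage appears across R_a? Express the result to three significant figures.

V ≈ 3.47 V

Total series resistance ΣR = 4.73 + 27.3 + 2.96 = 34.99 Ω.
By the voltage-divider rule, V = 25.7 × 4.730/34.99 = 3.474 V.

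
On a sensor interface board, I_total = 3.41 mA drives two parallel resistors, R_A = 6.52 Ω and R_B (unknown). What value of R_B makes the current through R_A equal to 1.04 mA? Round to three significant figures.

Two-branch current divider: I_A = I_total · R_B/(R_A + R_B).
1.04/3.41 = R_B/(R_A + R_B) → R_B = R_A · (0.3050)/(1 − 0.3050) = 6.52 × 0.4388 = 2.861 Ω.

R_B ≈ 2.86 Ω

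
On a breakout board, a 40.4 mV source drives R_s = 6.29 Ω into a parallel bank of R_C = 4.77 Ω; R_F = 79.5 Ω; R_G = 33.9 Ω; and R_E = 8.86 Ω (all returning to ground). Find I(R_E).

Parallel bank: R_p = 1/(1/4.77 + 1/79.5 + 1/33.9 + 1/8.86) = 2.743 Ω.
V_A = 40.4 × 2.743/9.033 = 12.27 mV.
I(R_E) = V_A / R_E = 12.27/8.86 = 1.385 mA.
(Equivalently: I_total = 4.473 mA, then current-divider fraction G_k/ΣG = 0.3096.)

I ≈ 1.38 mA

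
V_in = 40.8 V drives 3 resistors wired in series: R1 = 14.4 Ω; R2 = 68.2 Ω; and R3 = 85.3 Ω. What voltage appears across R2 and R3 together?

V ≈ 37.3 V

ΣR = 14.4 + 68.2 + 85.3 = 167.9 Ω.
R_{R2..R3} = 68.2 + 85.3 = 153.5 Ω.
Voltage divider: V = V_in · (153.5 / 167.9) = 40.8 × 0.9142 = 37.30 V.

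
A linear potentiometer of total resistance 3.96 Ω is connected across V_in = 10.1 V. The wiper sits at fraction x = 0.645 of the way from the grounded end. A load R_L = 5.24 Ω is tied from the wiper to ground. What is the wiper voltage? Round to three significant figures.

V_out ≈ 5.55 V

The pot divides into 1.406 Ω above the wiper and 2.554 Ω below.
R_L loads the lower segment: effective lower R = 1.717 Ω.
V_out = 10.1 × 1.717/(1.406 + 1.717) = 5.554 V.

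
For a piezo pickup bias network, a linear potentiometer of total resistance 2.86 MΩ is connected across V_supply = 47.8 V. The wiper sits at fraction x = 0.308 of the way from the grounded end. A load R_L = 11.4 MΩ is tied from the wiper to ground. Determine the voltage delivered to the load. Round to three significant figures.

V_out ≈ 14.0 V

Split the track: R_lower = x·R_p = 0.8809 MΩ, R_upper = (1−x)·R_p = 1.979 MΩ.
Lower segment in parallel with the load: 0.8809 ‖ 11.4 = 0.8177 MΩ.
Then V_out = V_supply · 0.8177/(1.979 + 0.8177) = 13.98 V.
(Unloaded: V_out = x·V_supply = 14.7 V.)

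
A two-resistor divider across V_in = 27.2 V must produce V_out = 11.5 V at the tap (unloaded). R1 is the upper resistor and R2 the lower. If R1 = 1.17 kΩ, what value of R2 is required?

R2 ≈ 0.857 kΩ

V_out/V_in = R2/(R1+R2) = 0.4228.
So R2 = R1 · V_out/(V_in − V_out) = 1.17 × 11.5/(27.2 − 11.5) = 1.17 × 0.7325 = 0.8570 kΩ.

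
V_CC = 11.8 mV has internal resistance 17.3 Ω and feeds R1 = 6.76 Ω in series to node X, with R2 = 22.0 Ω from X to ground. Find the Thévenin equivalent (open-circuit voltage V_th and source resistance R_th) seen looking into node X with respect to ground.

V_th ≈ 5.64 mV, R_th ≈ 11.5 Ω

R1' = 17.3 + 6.76 = 24.06 Ω (source resistance + R1).
Open-circuit (no load on X): V_th = V_CC · R2/(R1' + R2) = 11.8 × 22.0/(24.06 + 22.0) = 5.636 mV.
Looking into X with the source shorted: R_th = R1'·R2/(R1'+R2) = 24.06 × 22.0/46.06 = 11.49 Ω.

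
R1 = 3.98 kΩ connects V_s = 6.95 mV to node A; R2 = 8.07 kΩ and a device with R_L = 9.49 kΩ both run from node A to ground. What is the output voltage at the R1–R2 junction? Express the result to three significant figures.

The load sits in parallel with R2, giving an effective lower resistance R2' = R2·R_L/(R2+R_L) = 4.361 kΩ.
Then V_out = V_s · R2'/(R1 + R2') = 6.95 × 4.361/8.341 = 3.634 mV.
(Unloaded it would be 4.65 mV; the load pulls it down.)

V_out ≈ 3.63 mV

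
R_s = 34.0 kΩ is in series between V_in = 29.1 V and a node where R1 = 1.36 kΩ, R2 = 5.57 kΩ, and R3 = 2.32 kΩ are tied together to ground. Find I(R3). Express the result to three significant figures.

I ≈ 0.268 mA

Parallel bank: R_p = 1/(1/1.36 + 1/5.57 + 1/2.32) = 0.7430 kΩ.
V_A by voltage divider: V_A = 29.1 × 0.7430/(34.0 + 0.7430) = 0.6223 V.
Branch current I = V_A/R3 = 0.6223/2.32 = 0.2682 mA.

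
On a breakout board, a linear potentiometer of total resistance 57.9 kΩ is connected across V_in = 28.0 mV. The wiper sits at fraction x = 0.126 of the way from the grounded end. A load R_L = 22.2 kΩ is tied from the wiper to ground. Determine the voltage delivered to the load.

V_out ≈ 2.74 mV

Split the track: R_lower = x·R_p = 7.295 kΩ, R_upper = (1−x)·R_p = 50.60 kΩ.
Lower segment in parallel with the load: 7.295 ‖ 22.2 = 5.491 kΩ.
Loaded-divider output: V_out = 28.0 × 0.09789 = 2.741 mV.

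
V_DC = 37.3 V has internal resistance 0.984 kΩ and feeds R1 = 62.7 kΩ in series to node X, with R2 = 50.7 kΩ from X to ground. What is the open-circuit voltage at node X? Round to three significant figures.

V_th ≈ 16.5 V

R1' = 0.984 + 62.7 = 63.68 kΩ (source resistance + R1).
Open-circuit (no load on X): V_th = V_DC · R2/(R1' + R2) = 37.3 × 50.7/(63.68 + 50.7) = 16.53 V.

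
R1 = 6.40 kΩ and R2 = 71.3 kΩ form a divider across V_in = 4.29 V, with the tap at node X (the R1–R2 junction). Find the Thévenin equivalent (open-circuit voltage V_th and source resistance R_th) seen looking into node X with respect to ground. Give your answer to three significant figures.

V_th ≈ 3.94 V, R_th ≈ 5.87 kΩ

Open-circuit (no load on X): V_th = V_in · R2/(R1 + R2) = 4.29 × 71.3/(6.400 + 71.3) = 3.937 V.
With V_in suppressed (replaced by a short), R_th = R1 ‖ R2 = (6.400 × 71.3)/(6.400 + 71.3) = 5.873 kΩ.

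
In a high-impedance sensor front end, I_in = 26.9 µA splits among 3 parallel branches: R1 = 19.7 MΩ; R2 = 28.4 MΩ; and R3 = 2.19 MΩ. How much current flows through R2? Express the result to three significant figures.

Total conductance ΣG = 1/19.7 + 1/28.4 + 1/2.19 = 0.5426 (units of 1/MΩ).
Current divider: I(R2) = I_in · G_k/ΣG = 26.9 × (0.03521/0.5426) = 26.9 × 0.06489 = 1.746 µA.

I ≈ 1.75 µA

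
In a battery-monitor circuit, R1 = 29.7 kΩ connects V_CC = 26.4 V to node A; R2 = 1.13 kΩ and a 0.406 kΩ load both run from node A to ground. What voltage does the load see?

The load sits in parallel with R2, giving an effective lower resistance R2' = R2·R_L/(R2+R_L) = 0.2987 kΩ.
Now apply the divider: V_out = 26.4 × 0.009957 = 0.2629 V.

V_out ≈ 0.263 V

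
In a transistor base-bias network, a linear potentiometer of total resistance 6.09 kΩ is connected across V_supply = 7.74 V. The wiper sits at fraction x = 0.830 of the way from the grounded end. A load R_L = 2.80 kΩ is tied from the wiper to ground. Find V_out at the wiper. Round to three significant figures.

Split the track: R_lower = x·R_p = 5.055 kΩ, R_upper = (1−x)·R_p = 1.035 kΩ.
R_L loads the lower segment: effective lower R = 1.802 kΩ.
Loaded-divider output: V_out = 7.74 × 0.6351 = 4.916 V.

V_out ≈ 4.92 V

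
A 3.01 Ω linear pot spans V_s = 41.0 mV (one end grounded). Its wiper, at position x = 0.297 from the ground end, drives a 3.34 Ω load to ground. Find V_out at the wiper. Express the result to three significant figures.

Lower segment x·R_p = 0.8940 Ω; upper segment (1−x)·R_p = 2.116 Ω.
Lower segment in parallel with the load: 0.8940 ‖ 3.34 = 0.7052 Ω.
Loaded-divider output: V_out = 41.0 × 0.2500 = 10.25 mV.
(Unloaded: V_out = x·V_s = 12.2 mV.)

V_out ≈ 10.2 mV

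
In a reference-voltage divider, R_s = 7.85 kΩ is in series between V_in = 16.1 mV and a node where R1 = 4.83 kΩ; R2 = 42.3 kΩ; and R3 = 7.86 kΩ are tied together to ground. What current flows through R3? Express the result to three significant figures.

I ≈ 0.538 µA

Combine the parallel branches: R_p = (1/4.83 + 1/42.3 + 1/7.86)⁻¹ = 2.794 kΩ.
V_A by voltage divider: V_A = 16.1 × 2.794/(7.85 + 2.794) = 4.226 mV.
Branch current I = V_A/R3 = 4.226/7.86 = 0.5377 µA.
(Equivalently: I_total = 1.513 µA, then current-divider fraction G_k/ΣG = 0.3555.)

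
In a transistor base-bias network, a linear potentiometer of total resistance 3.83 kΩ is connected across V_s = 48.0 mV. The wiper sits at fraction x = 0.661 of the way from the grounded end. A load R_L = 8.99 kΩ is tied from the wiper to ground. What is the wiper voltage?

Lower segment x·R_p = 2.532 kΩ; upper segment (1−x)·R_p = 1.298 kΩ.
(x·R_p) ‖ R_L = 1.975 kΩ.
Then V_out = V_s · 1.975/(1.298 + 1.975) = 28.96 mV.

V_out ≈ 29.0 mV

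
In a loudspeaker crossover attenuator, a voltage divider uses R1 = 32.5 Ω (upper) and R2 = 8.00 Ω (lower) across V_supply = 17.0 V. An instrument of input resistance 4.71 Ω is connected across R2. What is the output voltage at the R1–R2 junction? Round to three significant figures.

V_out ≈ 1.42 V

R2 ‖ R_L = (8.00 × 4.71)/(8.00 + 4.71) = 2.965 Ω.
Now apply the divider: V_out = 17.0 × 0.08359 = 1.421 V.
(Unloaded it would be 3.36 V; the load pulls it down.)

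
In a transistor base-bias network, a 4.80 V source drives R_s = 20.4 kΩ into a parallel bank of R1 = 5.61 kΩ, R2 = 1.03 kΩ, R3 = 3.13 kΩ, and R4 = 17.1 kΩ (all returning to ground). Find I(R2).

I ≈ 0.145 mA

Equivalent of the parallel group: R_p = 0.6548 kΩ.
V_A = 4.80 × 0.6548/21.05 = 0.1493 V.
Branch current I = V_A/R2 = 0.1493/1.03 = 0.1449 mA.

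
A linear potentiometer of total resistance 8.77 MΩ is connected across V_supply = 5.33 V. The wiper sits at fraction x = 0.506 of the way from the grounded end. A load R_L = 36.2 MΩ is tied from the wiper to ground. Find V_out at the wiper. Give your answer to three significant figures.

Split the track: R_lower = x·R_p = 4.438 MΩ, R_upper = (1−x)·R_p = 4.332 MΩ.
Lower segment in parallel with the load: 4.438 ‖ 36.2 = 3.953 MΩ.
V_out = 5.33 × 3.953/(4.332 + 3.953) = 2.543 V.

V_out ≈ 2.54 V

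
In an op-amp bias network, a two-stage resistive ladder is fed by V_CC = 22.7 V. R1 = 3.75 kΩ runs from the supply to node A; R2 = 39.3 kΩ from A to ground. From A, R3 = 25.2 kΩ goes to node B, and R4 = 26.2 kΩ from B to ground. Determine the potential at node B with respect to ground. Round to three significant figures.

V_B ≈ 9.90 V

Looking into the second stage from A: R3 + R4 = 51.40 kΩ appears in parallel with R2.
Effective lower resistance at A: R2 ‖ 51.40 = 22.27 kΩ.
V_A = 22.7 × 22.27/(3.75 + 22.27) = 19.43 V.
Then the unloaded second divider: V_B = V_A × R4/(R3+R4) = 19.43 × 0.5097 = 9.903 V.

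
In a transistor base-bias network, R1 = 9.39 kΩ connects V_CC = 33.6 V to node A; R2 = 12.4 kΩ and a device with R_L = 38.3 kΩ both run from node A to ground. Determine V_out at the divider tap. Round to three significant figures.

First combine the lower leg with the load: R2 ‖ R_L = 9.367 kΩ.
Voltage divider with the loaded lower leg: V_out = 33.6 × 9.367/(9.39 + 9.367) = 33.6 × 0.4994 = 16.78 V.

V_out ≈ 16.8 V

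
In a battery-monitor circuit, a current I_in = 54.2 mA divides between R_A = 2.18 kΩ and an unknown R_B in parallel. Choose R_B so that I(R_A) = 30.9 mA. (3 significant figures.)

Two-branch current divider: I_A = I_in · R_B/(R_A + R_B).
With f = 0.5701, R_B = R_A · f/(1−f) = 2.18 × 1.326 = 2.891 kΩ.

R_B ≈ 2.89 kΩ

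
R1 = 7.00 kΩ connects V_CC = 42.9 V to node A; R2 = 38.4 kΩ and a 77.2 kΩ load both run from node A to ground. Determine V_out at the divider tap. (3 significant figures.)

The load sits in parallel with R2, giving an effective lower resistance R2' = R2·R_L/(R2+R_L) = 25.64 kΩ.
Now apply the divider: V_out = 42.9 × 0.7856 = 33.70 V.

V_out ≈ 33.7 V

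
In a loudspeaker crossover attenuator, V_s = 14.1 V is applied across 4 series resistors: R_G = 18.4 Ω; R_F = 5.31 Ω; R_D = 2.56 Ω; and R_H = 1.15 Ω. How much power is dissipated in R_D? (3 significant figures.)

Series current I = V_s/ΣR = 14.1/27.42 = 0.5142 A.
P(R_D) = I²·R_D = (0.5142)² × 2.56 = 0.6769 W.

P ≈ 0.677 W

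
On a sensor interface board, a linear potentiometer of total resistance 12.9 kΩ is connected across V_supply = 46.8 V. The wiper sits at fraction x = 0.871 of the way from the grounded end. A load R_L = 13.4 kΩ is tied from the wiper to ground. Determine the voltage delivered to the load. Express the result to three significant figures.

The pot divides into 1.664 kΩ above the wiper and 11.24 kΩ below.
(x·R_p) ‖ R_L = 6.111 kΩ.
Then V_out = V_supply · 6.111/(1.664 + 6.111) = 36.78 V.

V_out ≈ 36.8 V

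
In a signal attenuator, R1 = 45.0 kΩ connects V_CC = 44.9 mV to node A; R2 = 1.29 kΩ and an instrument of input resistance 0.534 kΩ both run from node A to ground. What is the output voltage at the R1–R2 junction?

The load sits in parallel with R2, giving an effective lower resistance R2' = R2·R_L/(R2+R_L) = 0.3777 kΩ.
Now apply the divider: V_out = 44.9 × 0.008323 = 0.3737 mV.
(Unloaded it would be 1.25 mV; the load pulls it down.)

V_out ≈ 0.374 mV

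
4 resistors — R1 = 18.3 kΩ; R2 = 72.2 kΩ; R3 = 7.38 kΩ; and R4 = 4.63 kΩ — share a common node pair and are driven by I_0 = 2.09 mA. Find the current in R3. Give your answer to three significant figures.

ΣG = 1/18.3 + 1/72.2 + 1/7.38 + 1/4.63 = 0.4200.
Current divider: I(R3) = I_0 · G_k/ΣG = 2.09 × (0.1355/0.4200) = 2.09 × 0.3226 = 0.6743 mA.

I ≈ 0.674 mA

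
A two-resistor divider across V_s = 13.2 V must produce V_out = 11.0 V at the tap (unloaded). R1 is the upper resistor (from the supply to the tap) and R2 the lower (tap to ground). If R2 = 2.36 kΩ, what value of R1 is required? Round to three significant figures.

R1 ≈ 0.472 kΩ

Required fraction k = V_out/V_s = 0.8333.
So R1 = R2 · (V_s/V_out − 1) = 2.36 × (13.2/11.0 − 1) = 2.36 × 0.2000 = 0.4720 kΩ.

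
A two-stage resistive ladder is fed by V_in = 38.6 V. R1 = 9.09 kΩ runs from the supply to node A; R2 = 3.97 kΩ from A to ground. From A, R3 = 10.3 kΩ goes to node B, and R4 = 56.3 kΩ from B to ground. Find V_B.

The second stage (R3 + R4 = 66.60 kΩ) loads node A in parallel with R2.
R2 ‖ (R3+R4) = 3.747 kΩ.
First divider: V_A = V_in · 3.747/(9.09 + 3.747) = 11.27 V.
V_B = V_A × 0.8453 = 9.524 V.

V_B ≈ 9.52 V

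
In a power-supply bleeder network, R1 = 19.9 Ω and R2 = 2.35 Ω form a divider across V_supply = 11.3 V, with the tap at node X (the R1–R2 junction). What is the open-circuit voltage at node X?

V_th ≈ 1.19 V

With X open, the divider is unloaded: V_th = 11.3 × 2.35/22.25 = 1.193 V.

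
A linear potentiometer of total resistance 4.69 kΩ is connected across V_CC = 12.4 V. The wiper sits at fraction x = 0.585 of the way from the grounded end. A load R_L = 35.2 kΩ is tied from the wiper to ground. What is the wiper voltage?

The pot divides into 1.946 kΩ above the wiper and 2.744 kΩ below.
(x·R_p) ‖ R_L = 2.545 kΩ.
V_out = 12.4 × 2.545/(1.946 + 2.545) = 7.027 V.

V_out ≈ 7.03 V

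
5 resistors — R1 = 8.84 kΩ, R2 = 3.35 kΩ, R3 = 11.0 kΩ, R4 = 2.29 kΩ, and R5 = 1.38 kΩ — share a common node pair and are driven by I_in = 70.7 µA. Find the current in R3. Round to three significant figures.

Conductances: ΣG = 1/8.84 + 1/3.35 + 1/11.0 + 1/2.29 + 1/1.38 = 1.664 (1/kΩ).
By the current-divider rule, I = I_in · G_k/ΣG = 70.7 × 0.05464 = 3.863 µA.

I ≈ 3.86 µA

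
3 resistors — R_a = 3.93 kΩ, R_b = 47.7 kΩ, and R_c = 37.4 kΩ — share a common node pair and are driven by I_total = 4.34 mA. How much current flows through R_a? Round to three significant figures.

I ≈ 3.65 mA

Conductances: ΣG = 1/3.93 + 1/47.7 + 1/37.4 = 0.3022 (1/kΩ).
R_a takes the fraction G_k/ΣG = 0.2545/0.3022 = 0.8421, so I = 4.34 × 0.8421 = 3.655 mA.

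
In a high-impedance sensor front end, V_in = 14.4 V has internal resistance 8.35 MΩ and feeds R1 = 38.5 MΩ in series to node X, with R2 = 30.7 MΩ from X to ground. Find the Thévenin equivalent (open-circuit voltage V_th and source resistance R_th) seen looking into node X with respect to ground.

R1' = 8.35 + 38.5 = 46.85 MΩ (source resistance + R1).
V_th is the unloaded tap voltage: V_in · R2/(R1'+R2) = 14.4 × 0.3959 = 5.701 V.
Zeroing V_in shorts the top of R1' to ground, so R_th = R1' ‖ R2 = 18.55 MΩ.

V_th ≈ 5.70 V, R_th ≈ 18.5 MΩ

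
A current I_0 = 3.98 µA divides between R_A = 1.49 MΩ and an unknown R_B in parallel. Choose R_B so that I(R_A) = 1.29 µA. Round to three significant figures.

R_B ≈ 0.715 MΩ

The fraction through R_A equals R_B/(R_A+R_B).
1.29/3.98 = R_B/(R_A + R_B) → R_B = R_A · (0.3241)/(1 − 0.3241) = 1.49 × 0.4796 = 0.7145 MΩ.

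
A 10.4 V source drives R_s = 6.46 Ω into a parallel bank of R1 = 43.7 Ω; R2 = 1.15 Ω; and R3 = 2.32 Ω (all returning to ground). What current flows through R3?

I ≈ 0.469 A

Equivalent of the parallel group: R_p = 0.7556 Ω.
Node voltage V_A = V_s · R_p/(R_s + R_p) = 10.4 × 0.1047 = 1.089 V.
I(R3) = V_A / R3 = 1.089/2.32 = 0.4694 A.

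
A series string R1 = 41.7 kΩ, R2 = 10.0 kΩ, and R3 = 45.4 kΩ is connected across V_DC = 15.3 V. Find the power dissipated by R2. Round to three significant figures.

P ≈ 0.248 mW

ΣR = 97.10 kΩ → I = 15.3/97.10 = 0.1576 mA.
P(R2) = I²·R2 = (0.1576)² × 10.0 = 0.2483 mW.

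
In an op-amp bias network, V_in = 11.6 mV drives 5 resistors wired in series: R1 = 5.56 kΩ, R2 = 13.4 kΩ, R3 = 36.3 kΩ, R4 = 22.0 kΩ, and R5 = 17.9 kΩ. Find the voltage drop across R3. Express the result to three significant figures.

Series total: ΣR = 5.56 + 13.4 + 36.3 + 22.0 + 17.9 = 95.16 kΩ.
By the voltage-divider rule, V = 11.6 × 36.30/95.16 = 4.425 mV.

V ≈ 4.42 mV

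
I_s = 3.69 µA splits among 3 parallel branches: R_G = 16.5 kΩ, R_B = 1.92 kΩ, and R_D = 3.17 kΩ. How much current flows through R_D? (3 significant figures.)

I ≈ 1.30 µA

Conductances: ΣG = 1/16.5 + 1/1.92 + 1/3.17 = 0.8969 (1/kΩ).
By the current-divider rule, I = I_s · G_k/ΣG = 3.69 × 0.3517 = 1.298 µA.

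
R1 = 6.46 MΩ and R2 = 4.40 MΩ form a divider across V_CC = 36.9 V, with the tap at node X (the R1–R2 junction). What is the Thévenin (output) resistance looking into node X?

R_th ≈ 2.62 MΩ

With V_CC suppressed (replaced by a short), R_th = R1 ‖ R2 = (6.460 × 4.40)/(6.460 + 4.40) = 2.617 MΩ.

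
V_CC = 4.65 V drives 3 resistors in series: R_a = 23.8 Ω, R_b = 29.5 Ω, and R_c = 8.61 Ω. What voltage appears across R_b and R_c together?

Total series resistance ΣR = 23.8 + 29.5 + 8.61 = 61.91 Ω.
R_{R_b..R_c} = 29.5 + 8.61 = 38.11 Ω.
Voltage divider: V = V_CC · (38.11 / 61.91) = 4.65 × 0.6156 = 2.862 V.

V ≈ 2.86 V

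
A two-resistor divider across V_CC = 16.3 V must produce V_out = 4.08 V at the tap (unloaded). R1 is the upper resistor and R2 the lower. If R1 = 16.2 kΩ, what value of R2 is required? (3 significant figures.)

R2 ≈ 5.41 kΩ

V_out/V_CC = R2/(R1+R2) = 0.2503.
R2 = R1 · 0.2503/(1 − 0.2503) = 5.409 kΩ.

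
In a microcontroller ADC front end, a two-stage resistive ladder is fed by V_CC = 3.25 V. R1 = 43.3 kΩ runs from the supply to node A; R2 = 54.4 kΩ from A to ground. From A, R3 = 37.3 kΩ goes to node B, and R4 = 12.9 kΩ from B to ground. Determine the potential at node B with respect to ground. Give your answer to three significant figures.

The second stage (R3 + R4 = 50.20 kΩ) loads node A in parallel with R2.
Effective lower resistance at A: R2 ‖ 50.20 = 26.11 kΩ.
First divider: V_A = V_CC · 26.11/(43.3 + 26.11) = 1.222 V.
Stage 2 is unloaded, so V_B = V_A · R4/(R3+R4) = 1.222 × 12.9/50.20 = 0.3141 V.

V_B ≈ 0.314 V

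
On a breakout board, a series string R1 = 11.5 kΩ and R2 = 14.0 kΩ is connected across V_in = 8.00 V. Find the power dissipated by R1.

The common current is I = 8.00/25.50 = 0.3137 mA.
P = I²R = 0.09842 × 11.5 = 1.132 mW.

P ≈ 1.13 mW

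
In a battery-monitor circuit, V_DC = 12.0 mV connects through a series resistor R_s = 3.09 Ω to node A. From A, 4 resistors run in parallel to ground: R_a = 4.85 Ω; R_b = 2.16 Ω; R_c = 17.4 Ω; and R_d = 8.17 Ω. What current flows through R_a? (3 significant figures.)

Equivalent of the parallel group: R_p = 1.178 Ω.
V_A = 12.0 × 1.178/4.268 = 3.312 mV.
Branch current I = V_A/R_a = 3.312/4.85 = 0.6828 mA.

I ≈ 0.683 mA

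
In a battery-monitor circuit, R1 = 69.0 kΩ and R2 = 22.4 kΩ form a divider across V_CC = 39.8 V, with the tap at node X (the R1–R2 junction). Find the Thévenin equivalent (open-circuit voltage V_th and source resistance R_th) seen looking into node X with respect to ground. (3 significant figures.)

V_th ≈ 9.75 V, R_th ≈ 16.9 kΩ

V_th is the unloaded tap voltage: V_CC · R2/(R1+R2) = 39.8 × 0.2451 = 9.754 V.
Looking into X with the source shorted: R_th = R1·R2/(R1+R2) = 69.00 × 22.4/91.40 = 16.91 kΩ.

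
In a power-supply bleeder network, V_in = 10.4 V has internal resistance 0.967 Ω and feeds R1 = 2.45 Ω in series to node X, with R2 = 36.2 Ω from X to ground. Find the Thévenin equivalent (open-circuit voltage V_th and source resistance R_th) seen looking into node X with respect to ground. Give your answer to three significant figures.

V_th ≈ 9.50 V, R_th ≈ 3.12 Ω

R1' = 0.967 + 2.45 = 3.417 Ω (source resistance + R1).
V_th is the unloaded tap voltage: V_in · R2/(R1'+R2) = 10.4 × 0.9137 = 9.503 V.
Looking into X with the source shorted: R_th = R1'·R2/(R1'+R2) = 3.417 × 36.2/39.62 = 3.122 Ω.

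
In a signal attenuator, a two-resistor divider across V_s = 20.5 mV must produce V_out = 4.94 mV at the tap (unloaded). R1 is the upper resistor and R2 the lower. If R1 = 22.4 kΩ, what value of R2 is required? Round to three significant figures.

R2 ≈ 7.11 kΩ

The divider ratio is R2/(R1+R2) = 4.94/20.5 = 0.2410.
R2 = R1 · 0.2410/(1 − 0.2410) = 7.112 kΩ.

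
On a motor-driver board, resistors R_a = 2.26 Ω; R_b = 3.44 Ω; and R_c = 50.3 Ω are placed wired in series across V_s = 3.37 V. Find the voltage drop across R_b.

V ≈ 0.207 V

Series total: ΣR = 2.26 + 3.44 + 50.3 = 56.00 Ω.
V = V_s · R/ΣR = 3.37 × 0.06143 = 0.2070 V.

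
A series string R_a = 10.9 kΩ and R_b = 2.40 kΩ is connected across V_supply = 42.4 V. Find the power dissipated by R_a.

Series current I = V_supply/ΣR = 42.4/13.30 = 3.188 mA.
V(R_a) = I·R = 34.75 V; P = V·I = 34.75 × 3.188 = 110.8 mW.

P ≈ 111 mW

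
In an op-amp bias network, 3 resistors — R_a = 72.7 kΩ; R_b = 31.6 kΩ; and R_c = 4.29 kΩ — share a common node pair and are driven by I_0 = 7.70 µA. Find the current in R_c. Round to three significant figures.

I ≈ 6.44 µA

Total conductance ΣG = 1/72.7 + 1/31.6 + 1/4.29 = 0.2785 (units of 1/kΩ).
Current divider: I(R_c) = I_0 · G_k/ΣG = 7.70 × (0.2331/0.2785) = 7.70 × 0.8370 = 6.445 µA.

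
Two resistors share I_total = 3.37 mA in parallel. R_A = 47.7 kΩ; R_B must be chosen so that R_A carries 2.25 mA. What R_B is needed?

In a two-way split, I_A/I_total = R_B/(R_A + R_B).
With f = 0.6677, R_B = R_A · f/(1−f) = 47.7 × 2.009 = 95.83 kΩ.

R_B ≈ 95.8 kΩ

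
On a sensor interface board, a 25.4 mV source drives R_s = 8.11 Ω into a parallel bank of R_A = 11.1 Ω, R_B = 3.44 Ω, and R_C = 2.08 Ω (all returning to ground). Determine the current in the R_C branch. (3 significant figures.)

Parallel bank: R_p = 1/(1/11.1 + 1/3.44 + 1/2.08) = 1.161 Ω.
V_A = 25.4 × 1.161/9.271 = 3.180 mV.
I(R_C) = V_A / R_C = 3.180/2.08 = 1.529 mA.

I ≈ 1.53 mA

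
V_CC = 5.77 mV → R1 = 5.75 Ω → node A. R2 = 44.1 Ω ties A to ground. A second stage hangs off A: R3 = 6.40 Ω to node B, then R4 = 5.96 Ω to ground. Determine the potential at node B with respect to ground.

V_B ≈ 1.74 mV

The second stage (R3 + R4 = 12.36 Ω) loads node A in parallel with R2.
R2 ‖ (R3+R4) = 9.654 Ω.
V_A = 5.77 × 9.654/(5.75 + 9.654) = 3.616 mV.
V_B = V_A × 0.4822 = 1.744 mV.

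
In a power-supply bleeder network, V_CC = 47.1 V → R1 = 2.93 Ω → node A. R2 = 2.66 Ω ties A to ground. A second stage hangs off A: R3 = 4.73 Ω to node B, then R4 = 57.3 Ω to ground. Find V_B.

The second stage (R3 + R4 = 62.03 Ω) loads node A in parallel with R2.
R2 ‖ (R3+R4) = 2.551 Ω.
So V_A = 47.1 × 0.4654 = 21.92 V.
Then the unloaded second divider: V_B = V_A × R4/(R3+R4) = 21.92 × 0.9237 = 20.25 V.

V_B ≈ 20.2 V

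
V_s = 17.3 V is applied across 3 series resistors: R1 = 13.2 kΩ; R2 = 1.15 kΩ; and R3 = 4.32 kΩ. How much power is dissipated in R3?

The common current is I = 17.3/18.67 = 0.9266 mA.
V(R3) = I·R = 4.003 V; P = V·I = 4.003 × 0.9266 = 3.709 mW.

P ≈ 3.71 mW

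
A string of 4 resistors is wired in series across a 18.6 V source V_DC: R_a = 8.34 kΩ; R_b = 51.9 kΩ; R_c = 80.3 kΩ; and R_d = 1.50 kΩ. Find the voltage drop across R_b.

V ≈ 6.80 V

ΣR = 8.34 + 51.9 + 80.3 + 1.50 = 142.0 kΩ.
Voltage divider: V = V_DC · (51.90 / 142.0) = 18.6 × 0.3654 = 6.796 V.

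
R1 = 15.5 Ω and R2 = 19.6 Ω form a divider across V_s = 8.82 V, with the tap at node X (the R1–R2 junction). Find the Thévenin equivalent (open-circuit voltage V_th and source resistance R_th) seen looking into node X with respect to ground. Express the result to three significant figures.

V_th ≈ 4.93 V, R_th ≈ 8.66 Ω

With X open, the divider is unloaded: V_th = 8.82 × 19.6/35.10 = 4.925 V.
Looking into X with the source shorted: R_th = R1·R2/(R1+R2) = 15.50 × 19.6/35.10 = 8.655 Ω.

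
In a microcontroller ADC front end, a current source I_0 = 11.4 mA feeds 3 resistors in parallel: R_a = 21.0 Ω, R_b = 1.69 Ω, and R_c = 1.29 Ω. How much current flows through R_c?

Total conductance ΣG = 1/21.0 + 1/1.69 + 1/1.29 = 1.415 (units of 1/Ω).
R_c takes the fraction G_k/ΣG = 0.7752/1.415 = 0.5480, so I = 11.4 × 0.5480 = 6.247 mA.

I ≈ 6.25 mA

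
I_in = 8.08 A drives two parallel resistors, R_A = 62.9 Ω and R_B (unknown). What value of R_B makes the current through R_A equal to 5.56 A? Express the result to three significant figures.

R_B ≈ 139 Ω

The fraction through R_A equals R_B/(R_A+R_B).
With f = 0.6881, R_B = R_A · f/(1−f) = 62.9 × 2.206 = 138.8 Ω.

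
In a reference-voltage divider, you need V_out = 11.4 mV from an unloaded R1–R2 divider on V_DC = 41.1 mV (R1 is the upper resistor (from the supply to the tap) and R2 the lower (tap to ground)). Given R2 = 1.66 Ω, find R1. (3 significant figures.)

Required fraction k = V_out/V_DC = 0.2774.
So R1 = R2 · (V_DC/V_out − 1) = 1.66 × (41.1/11.4 − 1) = 1.66 × 2.605 = 4.325 Ω.

R1 ≈ 4.32 Ω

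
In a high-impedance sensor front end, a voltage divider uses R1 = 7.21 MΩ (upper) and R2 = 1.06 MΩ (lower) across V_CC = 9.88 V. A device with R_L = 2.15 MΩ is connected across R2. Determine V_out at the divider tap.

V_out ≈ 0.886 V

R2 ‖ R_L = (1.06 × 2.15)/(1.06 + 2.15) = 0.7100 MΩ.
Voltage divider with the loaded lower leg: V_out = 9.88 × 0.7100/(7.21 + 0.7100) = 9.88 × 0.08964 = 0.8857 V.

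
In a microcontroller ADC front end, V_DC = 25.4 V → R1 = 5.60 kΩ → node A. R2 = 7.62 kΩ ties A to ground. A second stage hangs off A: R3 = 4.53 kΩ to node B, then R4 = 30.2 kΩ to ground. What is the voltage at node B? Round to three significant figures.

V_B ≈ 11.6 V

Node A sees R2 in parallel with the series input of stage 2, R3 + R4 = 34.73 kΩ.
R2 ‖ (R3+R4) = 6.249 kΩ.
First divider: V_A = V_DC · 6.249/(5.60 + 6.249) = 13.40 V.
V_B = V_A × 0.8696 = 11.65 V.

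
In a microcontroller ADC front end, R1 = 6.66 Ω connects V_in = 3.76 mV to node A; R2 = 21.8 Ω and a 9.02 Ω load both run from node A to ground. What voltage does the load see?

First combine the lower leg with the load: R2 ‖ R_L = 6.380 Ω.
Now apply the divider: V_out = 3.76 × 0.4893 = 1.840 mV.

V_out ≈ 1.84 mV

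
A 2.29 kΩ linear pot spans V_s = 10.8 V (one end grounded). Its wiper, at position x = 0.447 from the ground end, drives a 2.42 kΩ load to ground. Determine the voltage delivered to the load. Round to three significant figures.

V_out ≈ 3.91 V

Lower segment x·R_p = 1.024 kΩ; upper segment (1−x)·R_p = 1.266 kΩ.
R_L loads the lower segment: effective lower R = 0.7194 kΩ.
V_out = 10.8 × 0.7194/(1.266 + 0.7194) = 3.912 V.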